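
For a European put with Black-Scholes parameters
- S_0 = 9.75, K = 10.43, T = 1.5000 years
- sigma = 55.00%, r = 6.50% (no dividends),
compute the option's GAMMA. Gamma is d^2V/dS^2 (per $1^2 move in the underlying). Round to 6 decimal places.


Answer: Gamma = 0.056481

Derivation:
d1 = 0.3814612882; d2 = -0.2921483911
phi(d1) = 0.3709474427; exp(-qT) = 1.0000000000; exp(-rT) = 0.9071023416
Gamma = exp(-qT) * phi(d1) / (S * sigma * sqrt(T)) = 1.0000000000 * 0.3709474427 / (9.7500 * 0.5500 * 1.2247448714) = 0.056481


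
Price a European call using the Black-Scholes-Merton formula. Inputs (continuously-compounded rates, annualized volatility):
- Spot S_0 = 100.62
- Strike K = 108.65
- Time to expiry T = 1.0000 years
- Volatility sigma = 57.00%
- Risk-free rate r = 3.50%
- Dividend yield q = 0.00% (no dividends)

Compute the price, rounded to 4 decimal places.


d1 = (ln(S/K) + (r - q + 0.5*sigma^2) * T) / (sigma * sqrt(T)) = 0.21170059
d2 = d1 - sigma * sqrt(T) = -0.35829941
exp(-rT) = 0.96560542; exp(-qT) = 1.00000000
C = S_0 * exp(-qT) * N(d1) - K * exp(-rT) * N(d2)
N(d1) = 0.58382969; N(d2) = 0.36005963
C = 100.6200 * 1.00000000 * 0.58382969 - 108.6500 * 0.96560542 * 0.36005963 = 20.9700

Answer: Price = 20.9700


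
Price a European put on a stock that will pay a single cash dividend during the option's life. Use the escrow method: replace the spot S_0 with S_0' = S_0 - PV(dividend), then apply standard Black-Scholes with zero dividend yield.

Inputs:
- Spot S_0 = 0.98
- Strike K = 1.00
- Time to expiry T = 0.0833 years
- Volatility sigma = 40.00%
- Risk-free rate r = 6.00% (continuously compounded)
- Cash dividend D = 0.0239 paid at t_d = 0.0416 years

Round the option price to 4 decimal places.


PV(D) = D * exp(-r * t_d) = 0.0239 * 0.99750711 = 0.02384042
S_0' = S_0 - PV(D) = 0.9800 - 0.02384042 = 0.95615958
d1 = (ln(S_0'/K) + (r + sigma^2/2)*T) / (sigma*sqrt(T)) = -0.28730471
d2 = d1 - sigma*sqrt(T) = -0.40275167
exp(-rT) = 0.99501447
N(-d1) = 0.61306049; N(-d2) = 0.65643454
P = K * exp(-rT) * N(-d2) - S_0' * N(-d1) = 1.0000 * 0.99501447 * 0.65643454 - 0.95615958 * 0.61306049 = 0.0670

Answer: Price = 0.0670


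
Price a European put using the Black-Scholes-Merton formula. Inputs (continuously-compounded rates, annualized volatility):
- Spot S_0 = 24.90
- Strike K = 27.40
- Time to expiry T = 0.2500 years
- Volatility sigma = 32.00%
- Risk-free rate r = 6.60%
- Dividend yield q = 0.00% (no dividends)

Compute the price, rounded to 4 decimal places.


Answer: Price = 2.8767

Derivation:
d1 = (ln(S/K) + (r - q + 0.5*sigma^2) * T) / (sigma * sqrt(T)) = -0.41484506
d2 = d1 - sigma * sqrt(T) = -0.57484506
exp(-rT) = 0.98363538; exp(-qT) = 1.00000000
P = K * exp(-rT) * N(-d2) - S_0 * exp(-qT) * N(-d1)
N(-d1) = 0.66087234; N(-d2) = 0.71730196
P = 27.4000 * 0.98363538 * 0.71730196 - 24.9000 * 1.00000000 * 0.66087234 = 2.8767


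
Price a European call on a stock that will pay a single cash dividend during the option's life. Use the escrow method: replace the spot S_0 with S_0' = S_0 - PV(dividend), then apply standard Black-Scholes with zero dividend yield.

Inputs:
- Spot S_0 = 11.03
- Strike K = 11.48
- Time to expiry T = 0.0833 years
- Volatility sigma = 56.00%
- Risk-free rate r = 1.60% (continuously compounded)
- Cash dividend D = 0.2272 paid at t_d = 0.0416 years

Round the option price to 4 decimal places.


PV(D) = D * exp(-r * t_d) = 0.2272 * 0.99933462 = 0.22704883
S_0' = S_0 - PV(D) = 11.0300 - 0.22704883 = 10.80295117
d1 = (ln(S_0'/K) + (r + sigma^2/2)*T) / (sigma*sqrt(T)) = -0.28703842
d2 = d1 - sigma*sqrt(T) = -0.44866416
exp(-rT) = 0.99866809
N(d1) = 0.38704145; N(d2) = 0.32683697
C = S_0' * N(d1) - K * exp(-rT) * N(d2) = 10.80295117 * 0.38704145 - 11.4800 * 0.99866809 * 0.32683697 = 0.4341

Answer: Price = 0.4341


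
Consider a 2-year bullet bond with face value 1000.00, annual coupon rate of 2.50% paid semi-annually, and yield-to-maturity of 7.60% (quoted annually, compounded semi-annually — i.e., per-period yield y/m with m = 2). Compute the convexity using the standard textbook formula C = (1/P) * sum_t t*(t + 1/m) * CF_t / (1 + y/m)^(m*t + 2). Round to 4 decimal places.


Coupon per period c = face * coupon_rate / m = 12.500000
Periods per year m = 2; per-period yield y/m = 0.038000
Number of cashflows N = 4
Cashflows (t years, CF_t, discount factor 1/(1+y/m)^(m*t), PV):
  t = 0.5000: CF_t = 12.500000, DF = 0.963391, PV = 12.042389
  t = 1.0000: CF_t = 12.500000, DF = 0.928122, PV = 11.601531
  t = 1.5000: CF_t = 12.500000, DF = 0.894145, PV = 11.176812
  t = 2.0000: CF_t = 1012.500000, DF = 0.861411, PV = 872.178984
Price P = sum_t PV_t = 906.999717
Convexity numerator sum_t t*(t + 1/m) * CF_t / (1+y/m)^(m*t + 2):
  t = 0.5000: term = 5.588406
  t = 1.0000: term = 16.151463
  t = 1.5000: term = 31.120352
  t = 2.0000: term = 4047.444620
Convexity = (1/P) * sum = 4100.304841 / 906.999717 = 4.520734

Answer: Convexity = 4.5207


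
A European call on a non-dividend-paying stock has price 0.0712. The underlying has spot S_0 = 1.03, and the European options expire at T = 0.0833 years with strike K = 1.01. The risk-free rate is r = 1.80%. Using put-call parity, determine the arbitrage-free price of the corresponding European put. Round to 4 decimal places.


Answer: Put price = 0.0497

Derivation:
Put-call parity: C - P = S_0 * exp(-qT) - K * exp(-rT).
S_0 * exp(-qT) = 1.0300 * 1.00000000 = 1.03000000
K * exp(-rT) = 1.0100 * 0.99850172 = 1.00848674
P = C - S*exp(-qT) + K*exp(-rT)
P = 0.0712 - 1.03000000 + 1.00848674 = 0.0497


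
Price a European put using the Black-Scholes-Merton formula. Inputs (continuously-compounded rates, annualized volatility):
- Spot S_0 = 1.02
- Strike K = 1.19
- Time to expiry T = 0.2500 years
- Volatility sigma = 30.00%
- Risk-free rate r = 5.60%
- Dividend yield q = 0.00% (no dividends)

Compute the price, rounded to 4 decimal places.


Answer: Price = 0.1689

Derivation:
d1 = (ln(S/K) + (r - q + 0.5*sigma^2) * T) / (sigma * sqrt(T)) = -0.85933787
d2 = d1 - sigma * sqrt(T) = -1.00933787
exp(-rT) = 0.98609754; exp(-qT) = 1.00000000
P = K * exp(-rT) * N(-d2) - S_0 * exp(-qT) * N(-d1)
N(-d1) = 0.80492293; N(-d2) = 0.84359369
P = 1.1900 * 0.98609754 * 0.84359369 - 1.0200 * 1.00000000 * 0.80492293 = 0.1689


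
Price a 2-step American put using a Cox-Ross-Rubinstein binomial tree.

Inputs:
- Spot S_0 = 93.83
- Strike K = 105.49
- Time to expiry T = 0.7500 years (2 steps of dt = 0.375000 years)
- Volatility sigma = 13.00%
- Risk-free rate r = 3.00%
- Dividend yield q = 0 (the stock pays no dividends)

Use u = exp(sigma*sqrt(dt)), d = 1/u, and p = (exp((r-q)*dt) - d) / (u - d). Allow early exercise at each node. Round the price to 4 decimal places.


Answer: Price = V(0,0) = 11.6600

Derivation:
dt = T/N = 0.375000
u = exp(sigma*sqrt(dt)) = 1.082863; d = 1/u = 0.923478
p = (exp((r-q)*dt) - d) / (u - d) = 0.551091
Discount per step: exp(-r*dt) = 0.988813
Stock lattice S(k, i) with i counting down-moves:
  k=0: S(0,0) = 93.8300
  k=1: S(1,0) = 101.6050; S(1,1) = 86.6499
  k=2: S(2,0) = 110.0243; S(2,1) = 93.8300; S(2,2) = 80.0193
Terminal payoffs V(N, i) = max(K - S_T, 0):
  V(2,0) = 0.000000; V(2,1) = 11.660000; V(2,2) = 25.470704
Backward induction: V(k, i) = exp(-r*dt) * [p * V(k+1, i) + (1-p) * V(k+1, i+1)]; then take max(V_cont, immediate exercise) for American.
  V(1,0) = exp(-r*dt) * [p*0.000000 + (1-p)*11.660000] = 5.175727; exercise = 3.884969; V(1,0) = max -> 5.175727
  V(1,1) = exp(-r*dt) * [p*11.660000 + (1-p)*25.470704] = 17.659957; exercise = 18.840069; V(1,1) = max -> 18.840069
  V(0,0) = exp(-r*dt) * [p*5.175727 + (1-p)*18.840069] = 11.183255; exercise = 11.660000; V(0,0) = max -> 11.660000


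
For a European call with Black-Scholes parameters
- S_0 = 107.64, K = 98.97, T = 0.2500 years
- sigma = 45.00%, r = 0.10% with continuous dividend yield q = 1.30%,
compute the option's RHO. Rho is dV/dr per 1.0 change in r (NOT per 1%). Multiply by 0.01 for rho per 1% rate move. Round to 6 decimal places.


d1 = 0.4723913420; d2 = 0.2473913420
phi(d1) = 0.3568230340; exp(-qT) = 0.9967552755; exp(-rT) = 0.9997500312
N(d2) = 0.5976973130
Rho = K*T*exp(-rT)*N(d2) = 98.9700 * 0.2500 * 0.9997500312 * 0.5976973130 = 14.784829

Answer: Rho = 14.784829


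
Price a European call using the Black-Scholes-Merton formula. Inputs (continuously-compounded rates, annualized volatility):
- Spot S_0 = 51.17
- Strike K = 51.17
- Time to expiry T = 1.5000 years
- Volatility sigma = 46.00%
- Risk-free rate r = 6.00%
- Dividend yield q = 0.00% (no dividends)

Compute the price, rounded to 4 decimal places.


Answer: Price = 13.1987

Derivation:
d1 = (ln(S/K) + (r - q + 0.5*sigma^2) * T) / (sigma * sqrt(T)) = 0.44144065
d2 = d1 - sigma * sqrt(T) = -0.12194199
exp(-rT) = 0.91393119; exp(-qT) = 1.00000000
C = S_0 * exp(-qT) * N(d1) - K * exp(-rT) * N(d2)
N(d1) = 0.67055299; N(d2) = 0.45147248
C = 51.1700 * 1.00000000 * 0.67055299 - 51.1700 * 0.91393119 * 0.45147248 = 13.1987


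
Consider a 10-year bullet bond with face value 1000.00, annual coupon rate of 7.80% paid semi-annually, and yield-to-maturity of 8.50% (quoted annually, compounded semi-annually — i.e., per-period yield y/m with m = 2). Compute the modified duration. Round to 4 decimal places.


Answer: Modified duration = 6.7578

Derivation:
Coupon per period c = face * coupon_rate / m = 39.000000
Periods per year m = 2; per-period yield y/m = 0.042500
Number of cashflows N = 20
Cashflows (t years, CF_t, discount factor 1/(1+y/m)^(m*t), PV):
  t = 0.5000: CF_t = 39.000000, DF = 0.959233, PV = 37.410072
  t = 1.0000: CF_t = 39.000000, DF = 0.920127, PV = 35.884961
  t = 1.5000: CF_t = 39.000000, DF = 0.882616, PV = 34.422025
  t = 2.0000: CF_t = 39.000000, DF = 0.846634, PV = 33.018729
  t = 2.5000: CF_t = 39.000000, DF = 0.812119, PV = 31.672642
  t = 3.0000: CF_t = 39.000000, DF = 0.779011, PV = 30.381431
  t = 3.5000: CF_t = 39.000000, DF = 0.747253, PV = 29.142859
  t = 4.0000: CF_t = 39.000000, DF = 0.716789, PV = 27.954781
  t = 4.5000: CF_t = 39.000000, DF = 0.687568, PV = 26.815138
  t = 5.0000: CF_t = 39.000000, DF = 0.659537, PV = 25.721955
  t = 5.5000: CF_t = 39.000000, DF = 0.632650, PV = 24.673338
  t = 6.0000: CF_t = 39.000000, DF = 0.606858, PV = 23.667470
  t = 6.5000: CF_t = 39.000000, DF = 0.582118, PV = 22.702610
  t = 7.0000: CF_t = 39.000000, DF = 0.558387, PV = 21.777083
  t = 7.5000: CF_t = 39.000000, DF = 0.535623, PV = 20.889289
  t = 8.0000: CF_t = 39.000000, DF = 0.513787, PV = 20.037687
  t = 8.5000: CF_t = 39.000000, DF = 0.492841, PV = 19.220803
  t = 9.0000: CF_t = 39.000000, DF = 0.472749, PV = 18.437221
  t = 9.5000: CF_t = 39.000000, DF = 0.453477, PV = 17.685584
  t = 10.0000: CF_t = 1039.000000, DF = 0.434989, PV = 451.954042
Price P = sum_t PV_t = 953.469720
First compute Macaulay numerator sum_t t * PV_t:
  t * PV_t at t = 0.5000: 18.705036
  t * PV_t at t = 1.0000: 35.884961
  t * PV_t at t = 1.5000: 51.633038
  t * PV_t at t = 2.0000: 66.037458
  t * PV_t at t = 2.5000: 79.181604
  t * PV_t at t = 3.0000: 91.144293
  t * PV_t at t = 3.5000: 102.000008
  t * PV_t at t = 4.0000: 111.819125
  t * PV_t at t = 4.5000: 120.668120
  t * PV_t at t = 5.0000: 128.609774
  t * PV_t at t = 5.5000: 135.703359
  t * PV_t at t = 6.0000: 142.004823
  t * PV_t at t = 6.5000: 147.566962
  t * PV_t at t = 7.0000: 152.439584
  t * PV_t at t = 7.5000: 156.669665
  t * PV_t at t = 8.0000: 160.301496
  t * PV_t at t = 8.5000: 163.376825
  t * PV_t at t = 9.0000: 165.934989
  t * PV_t at t = 9.5000: 168.013045
  t * PV_t at t = 10.0000: 4519.540418
Macaulay duration D = 6717.234583 / 953.469720 = 7.045042
Modified duration = D / (1 + y/m) = 7.045042 / (1 + 0.042500) = 6.757834


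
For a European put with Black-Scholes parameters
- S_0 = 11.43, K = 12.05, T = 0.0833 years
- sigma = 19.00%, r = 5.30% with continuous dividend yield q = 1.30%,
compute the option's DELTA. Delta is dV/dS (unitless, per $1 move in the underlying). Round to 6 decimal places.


d1 = -0.8750907304; d2 = -0.9299280352
phi(d1) = 0.2720333999; exp(-qT) = 0.9989176861; exp(-rT) = 0.9955948313
N(-d1) = 0.8092377298
Delta = -exp(-qT) * N(-d1) = -0.9989176861 * 0.8092377298 = -0.808362

Answer: Delta = -0.808362


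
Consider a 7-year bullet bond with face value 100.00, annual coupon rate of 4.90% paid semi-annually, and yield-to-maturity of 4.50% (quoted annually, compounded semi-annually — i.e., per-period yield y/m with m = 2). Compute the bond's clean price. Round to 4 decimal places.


Answer: Price = 102.3792

Derivation:
Coupon per period c = face * coupon_rate / m = 2.450000
Periods per year m = 2; per-period yield y/m = 0.022500
Number of cashflows N = 14
Cashflows (t years, CF_t, discount factor 1/(1+y/m)^(m*t), PV):
  t = 0.5000: CF_t = 2.450000, DF = 0.977995, PV = 2.396088
  t = 1.0000: CF_t = 2.450000, DF = 0.956474, PV = 2.343362
  t = 1.5000: CF_t = 2.450000, DF = 0.935427, PV = 2.291797
  t = 2.0000: CF_t = 2.450000, DF = 0.914843, PV = 2.241366
  t = 2.5000: CF_t = 2.450000, DF = 0.894712, PV = 2.192045
  t = 3.0000: CF_t = 2.450000, DF = 0.875024, PV = 2.143809
  t = 3.5000: CF_t = 2.450000, DF = 0.855769, PV = 2.096635
  t = 4.0000: CF_t = 2.450000, DF = 0.836938, PV = 2.050499
  t = 4.5000: CF_t = 2.450000, DF = 0.818522, PV = 2.005378
  t = 5.0000: CF_t = 2.450000, DF = 0.800510, PV = 1.961250
  t = 5.5000: CF_t = 2.450000, DF = 0.782895, PV = 1.918093
  t = 6.0000: CF_t = 2.450000, DF = 0.765667, PV = 1.875885
  t = 6.5000: CF_t = 2.450000, DF = 0.748819, PV = 1.834607
  t = 7.0000: CF_t = 102.450000, DF = 0.732341, PV = 75.028373
Price P = sum_t PV_t = 102.379188


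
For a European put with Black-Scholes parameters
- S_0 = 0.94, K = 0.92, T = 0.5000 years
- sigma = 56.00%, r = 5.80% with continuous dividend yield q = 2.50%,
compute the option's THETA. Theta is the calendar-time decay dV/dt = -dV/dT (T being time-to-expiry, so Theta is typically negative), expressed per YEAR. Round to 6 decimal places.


d1 = 0.2939700610; d2 = -0.1020097365
phi(d1) = 0.3820714173; exp(-qT) = 0.9875778005; exp(-rT) = 0.9714164645
Theta = -S*exp(-qT)*phi(d1)*sigma/(2*sqrt(T)) + r*K*exp(-rT)*N(-d2) - q*S*exp(-qT)*N(-d1)
N(-d1) = 0.3843903905; N(-d2) = 0.5406255266; sqrt(T) = 0.7071067812
Term 1 = -0.9400 * 0.9875778005 * 0.3820714173 * 0.5600 / (2 * 0.7071067812) = -0.1404483855
Term 2 = 0.0580 * 0.9200 * 0.9714164645 * 0.5406255266 = 0.0280232066
Term 3 = -0.0250 * 0.9400 * 0.9875778005 * 0.3843903905 = -0.0089209623
Theta = -0.1404483855 + (0.0280232066) + (-0.0089209623) = -0.121346

Answer: Theta = -0.121346


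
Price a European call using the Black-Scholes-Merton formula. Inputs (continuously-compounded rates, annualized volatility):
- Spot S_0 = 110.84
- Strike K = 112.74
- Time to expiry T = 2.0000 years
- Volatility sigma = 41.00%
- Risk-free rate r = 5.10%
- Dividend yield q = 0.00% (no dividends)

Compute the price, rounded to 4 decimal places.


d1 = (ln(S/K) + (r - q + 0.5*sigma^2) * T) / (sigma * sqrt(T)) = 0.43651502
d2 = d1 - sigma * sqrt(T) = -0.14331254
exp(-rT) = 0.90302955; exp(-qT) = 1.00000000
C = S_0 * exp(-qT) * N(d1) - K * exp(-rT) * N(d2)
N(d1) = 0.66876845; N(d2) = 0.44302167
C = 110.8400 * 1.00000000 * 0.66876845 - 112.7400 * 0.90302955 * 0.44302167 = 29.0233

Answer: Price = 29.0233


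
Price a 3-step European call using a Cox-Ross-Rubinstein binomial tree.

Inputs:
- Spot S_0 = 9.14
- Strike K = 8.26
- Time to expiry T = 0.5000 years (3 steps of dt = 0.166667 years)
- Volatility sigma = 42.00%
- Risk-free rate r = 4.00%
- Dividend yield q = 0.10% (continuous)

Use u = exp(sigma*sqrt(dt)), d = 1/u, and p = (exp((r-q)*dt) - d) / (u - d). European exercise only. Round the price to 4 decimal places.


dt = T/N = 0.166667
u = exp(sigma*sqrt(dt)) = 1.187042; d = 1/u = 0.842430
p = (exp((r-q)*dt) - d) / (u - d) = 0.476162
Discount per step: exp(-r*dt) = 0.993356
Stock lattice S(k, i) with i counting down-moves:
  k=0: S(0,0) = 9.1400
  k=1: S(1,0) = 10.8496; S(1,1) = 7.6998
  k=2: S(2,0) = 12.8789; S(2,1) = 9.1400; S(2,2) = 6.4866
  k=3: S(3,0) = 15.2878; S(3,1) = 10.8496; S(3,2) = 7.6998; S(3,3) = 5.4645
Terminal payoffs V(N, i) = max(S_T - K, 0):
  V(3,0) = 7.027771; V(3,1) = 2.589562; V(3,2) = 0.000000; V(3,3) = 0.000000
Backward induction: V(k, i) = exp(-r*dt) * [p * V(k+1, i) + (1-p) * V(k+1, i+1)].
  V(2,0) = exp(-r*dt) * [p*7.027771 + (1-p)*2.589562] = 4.671620
  V(2,1) = exp(-r*dt) * [p*2.589562 + (1-p)*0.000000] = 1.224858
  V(2,2) = exp(-r*dt) * [p*0.000000 + (1-p)*0.000000] = 0.000000
  V(1,0) = exp(-r*dt) * [p*4.671620 + (1-p)*1.224858] = 2.847031
  V(1,1) = exp(-r*dt) * [p*1.224858 + (1-p)*0.000000] = 0.579355
  V(0,0) = exp(-r*dt) * [p*2.847031 + (1-p)*0.579355] = 1.648112

Answer: Price = V(0,0) = 1.6481


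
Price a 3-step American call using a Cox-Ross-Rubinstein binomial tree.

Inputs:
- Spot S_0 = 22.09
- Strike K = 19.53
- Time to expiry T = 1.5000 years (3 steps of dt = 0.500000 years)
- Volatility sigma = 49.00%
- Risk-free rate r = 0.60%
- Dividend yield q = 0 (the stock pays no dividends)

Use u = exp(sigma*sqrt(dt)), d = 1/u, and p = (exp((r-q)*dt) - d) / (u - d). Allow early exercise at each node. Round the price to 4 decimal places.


Answer: Price = V(0,0) = 6.6631

Derivation:
dt = T/N = 0.500000
u = exp(sigma*sqrt(dt)) = 1.414084; d = 1/u = 0.707171
p = (exp((r-q)*dt) - d) / (u - d) = 0.418486
Discount per step: exp(-r*dt) = 0.997004
Stock lattice S(k, i) with i counting down-moves:
  k=0: S(0,0) = 22.0900
  k=1: S(1,0) = 31.2371; S(1,1) = 15.6214
  k=2: S(2,0) = 44.1719; S(2,1) = 22.0900; S(2,2) = 11.0470
  k=3: S(3,0) = 62.4629; S(3,1) = 31.2371; S(3,2) = 15.6214; S(3,3) = 7.8121
Terminal payoffs V(N, i) = max(S_T - K, 0):
  V(3,0) = 42.932850; V(3,1) = 11.707127; V(3,2) = 0.000000; V(3,3) = 0.000000
Backward induction: V(k, i) = exp(-r*dt) * [p * V(k+1, i) + (1-p) * V(k+1, i+1)]; then take max(V_cont, immediate exercise) for American.
  V(2,0) = exp(-r*dt) * [p*42.932850 + (1-p)*11.707127] = 24.700439; exercise = 24.641936; V(2,0) = max -> 24.700439
  V(2,1) = exp(-r*dt) * [p*11.707127 + (1-p)*0.000000] = 4.884591; exercise = 2.560000; V(2,1) = max -> 4.884591
  V(2,2) = exp(-r*dt) * [p*0.000000 + (1-p)*0.000000] = 0.000000; exercise = 0.000000; V(2,2) = max -> 0.000000
  V(1,0) = exp(-r*dt) * [p*24.700439 + (1-p)*4.884591] = 13.137771; exercise = 11.707127; V(1,0) = max -> 13.137771
  V(1,1) = exp(-r*dt) * [p*4.884591 + (1-p)*0.000000] = 2.038009; exercise = 0.000000; V(1,1) = max -> 2.038009
  V(0,0) = exp(-r*dt) * [p*13.137771 + (1-p)*2.038009] = 6.663084; exercise = 2.560000; V(0,0) = max -> 6.663084


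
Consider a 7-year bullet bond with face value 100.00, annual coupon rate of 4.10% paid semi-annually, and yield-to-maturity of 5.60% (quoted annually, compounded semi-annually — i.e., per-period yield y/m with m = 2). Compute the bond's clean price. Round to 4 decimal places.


Answer: Price = 91.4113

Derivation:
Coupon per period c = face * coupon_rate / m = 2.050000
Periods per year m = 2; per-period yield y/m = 0.028000
Number of cashflows N = 14
Cashflows (t years, CF_t, discount factor 1/(1+y/m)^(m*t), PV):
  t = 0.5000: CF_t = 2.050000, DF = 0.972763, PV = 1.994163
  t = 1.0000: CF_t = 2.050000, DF = 0.946267, PV = 1.939848
  t = 1.5000: CF_t = 2.050000, DF = 0.920493, PV = 1.887011
  t = 2.0000: CF_t = 2.050000, DF = 0.895422, PV = 1.835614
  t = 2.5000: CF_t = 2.050000, DF = 0.871033, PV = 1.785617
  t = 3.0000: CF_t = 2.050000, DF = 0.847308, PV = 1.736981
  t = 3.5000: CF_t = 2.050000, DF = 0.824230, PV = 1.689671
  t = 4.0000: CF_t = 2.050000, DF = 0.801780, PV = 1.643648
  t = 4.5000: CF_t = 2.050000, DF = 0.779941, PV = 1.598880
  t = 5.0000: CF_t = 2.050000, DF = 0.758698, PV = 1.555331
  t = 5.5000: CF_t = 2.050000, DF = 0.738033, PV = 1.512968
  t = 6.0000: CF_t = 2.050000, DF = 0.717931, PV = 1.471758
  t = 6.5000: CF_t = 2.050000, DF = 0.698376, PV = 1.431671
  t = 7.0000: CF_t = 102.050000, DF = 0.679354, PV = 69.328117
Price P = sum_t PV_t = 91.411279


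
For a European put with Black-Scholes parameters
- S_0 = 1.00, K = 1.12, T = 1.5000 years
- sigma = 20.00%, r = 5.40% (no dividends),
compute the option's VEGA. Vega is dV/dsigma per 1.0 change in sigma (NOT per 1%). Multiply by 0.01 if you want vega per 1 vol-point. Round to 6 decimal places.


d1 = -0.0095068180; d2 = -0.2544557922
phi(d1) = 0.3989242527; exp(-qT) = 1.0000000000; exp(-rT) = 0.9221936914
Vega = S * exp(-qT) * phi(d1) * sqrt(T) = 1.0000 * 1.0000000000 * 0.3989242527 * 1.2247448714 = 0.488580

Answer: Vega = 0.488580


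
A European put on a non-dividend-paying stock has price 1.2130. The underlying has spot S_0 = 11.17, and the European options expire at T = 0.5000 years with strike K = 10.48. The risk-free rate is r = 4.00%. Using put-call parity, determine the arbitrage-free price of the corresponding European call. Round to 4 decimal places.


Put-call parity: C - P = S_0 * exp(-qT) - K * exp(-rT).
S_0 * exp(-qT) = 11.1700 * 1.00000000 = 11.17000000
K * exp(-rT) = 10.4800 * 0.98019867 = 10.27248210
C = P + S*exp(-qT) - K*exp(-rT)
C = 1.2130 + 11.17000000 - 10.27248210 = 2.1105

Answer: Call price = 2.1105


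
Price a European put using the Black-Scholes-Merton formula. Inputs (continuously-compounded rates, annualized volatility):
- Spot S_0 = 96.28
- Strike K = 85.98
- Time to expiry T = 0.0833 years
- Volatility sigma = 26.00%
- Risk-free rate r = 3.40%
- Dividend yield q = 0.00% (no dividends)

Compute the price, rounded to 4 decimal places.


Answer: Price = 0.1799

Derivation:
d1 = (ln(S/K) + (r - q + 0.5*sigma^2) * T) / (sigma * sqrt(T)) = 1.58305990
d2 = d1 - sigma * sqrt(T) = 1.50801938
exp(-rT) = 0.99717181; exp(-qT) = 1.00000000
P = K * exp(-rT) * N(-d2) - S_0 * exp(-qT) * N(-d1)
N(-d1) = 0.05670391; N(-d2) = 0.06577478
P = 85.9800 * 0.99717181 * 0.06577478 - 96.2800 * 1.00000000 * 0.05670391 = 0.1799


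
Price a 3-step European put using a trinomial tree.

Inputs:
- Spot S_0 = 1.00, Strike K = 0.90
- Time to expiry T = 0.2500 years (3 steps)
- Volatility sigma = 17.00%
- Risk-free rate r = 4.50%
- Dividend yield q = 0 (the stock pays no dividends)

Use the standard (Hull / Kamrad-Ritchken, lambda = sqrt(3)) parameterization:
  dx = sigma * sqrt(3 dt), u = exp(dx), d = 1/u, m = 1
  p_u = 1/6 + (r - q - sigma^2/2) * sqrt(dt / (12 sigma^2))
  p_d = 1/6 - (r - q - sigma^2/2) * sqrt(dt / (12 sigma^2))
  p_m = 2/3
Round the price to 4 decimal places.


Answer: Price = V(0,0) = 0.0030

Derivation:
dt = T/N = 0.083333; dx = sigma*sqrt(3*dt) = 0.085000
u = exp(dx) = 1.088717; d = 1/u = 0.918512
p_u = 0.181642, p_m = 0.666667, p_d = 0.151691
Discount per step: exp(-r*dt) = 0.996257
Stock lattice S(k, j) with j the centered position index:
  k=0: S(0,+0) = 1.0000
  k=1: S(1,-1) = 0.9185; S(1,+0) = 1.0000; S(1,+1) = 1.0887
  k=2: S(2,-2) = 0.8437; S(2,-1) = 0.9185; S(2,+0) = 1.0000; S(2,+1) = 1.0887; S(2,+2) = 1.1853
  k=3: S(3,-3) = 0.7749; S(3,-2) = 0.8437; S(3,-1) = 0.9185; S(3,+0) = 1.0000; S(3,+1) = 1.0887; S(3,+2) = 1.1853; S(3,+3) = 1.2905
Terminal payoffs V(N, j) = max(K - S_T, 0):
  V(3,-3) = 0.125084; V(3,-2) = 0.056335; V(3,-1) = 0.000000; V(3,+0) = 0.000000; V(3,+1) = 0.000000; V(3,+2) = 0.000000; V(3,+3) = 0.000000
Backward induction: V(k, j) = exp(-r*dt) * [p_u * V(k+1, j+1) + p_m * V(k+1, j) + p_d * V(k+1, j-1)]
  V(2,-2) = exp(-r*dt) * [p_u*0.000000 + p_m*0.056335 + p_d*0.125084] = 0.056319
  V(2,-1) = exp(-r*dt) * [p_u*0.000000 + p_m*0.000000 + p_d*0.056335] = 0.008514
  V(2,+0) = exp(-r*dt) * [p_u*0.000000 + p_m*0.000000 + p_d*0.000000] = 0.000000
  V(2,+1) = exp(-r*dt) * [p_u*0.000000 + p_m*0.000000 + p_d*0.000000] = 0.000000
  V(2,+2) = exp(-r*dt) * [p_u*0.000000 + p_m*0.000000 + p_d*0.000000] = 0.000000
  V(1,-1) = exp(-r*dt) * [p_u*0.000000 + p_m*0.008514 + p_d*0.056319] = 0.014166
  V(1,+0) = exp(-r*dt) * [p_u*0.000000 + p_m*0.000000 + p_d*0.008514] = 0.001287
  V(1,+1) = exp(-r*dt) * [p_u*0.000000 + p_m*0.000000 + p_d*0.000000] = 0.000000
  V(0,+0) = exp(-r*dt) * [p_u*0.000000 + p_m*0.001287 + p_d*0.014166] = 0.002995


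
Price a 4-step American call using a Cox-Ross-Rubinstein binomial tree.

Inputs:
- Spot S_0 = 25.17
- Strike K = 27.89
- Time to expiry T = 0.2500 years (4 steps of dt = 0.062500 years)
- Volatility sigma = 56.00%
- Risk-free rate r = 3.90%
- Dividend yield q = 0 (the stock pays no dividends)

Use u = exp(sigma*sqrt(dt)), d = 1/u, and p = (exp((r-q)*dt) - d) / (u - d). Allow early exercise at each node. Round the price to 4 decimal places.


Answer: Price = V(0,0) = 2.0066

Derivation:
dt = T/N = 0.062500
u = exp(sigma*sqrt(dt)) = 1.150274; d = 1/u = 0.869358
p = (exp((r-q)*dt) - d) / (u - d) = 0.473745
Discount per step: exp(-r*dt) = 0.997565
Stock lattice S(k, i) with i counting down-moves:
  k=0: S(0,0) = 25.1700
  k=1: S(1,0) = 28.9524; S(1,1) = 21.8817
  k=2: S(2,0) = 33.3032; S(2,1) = 25.1700; S(2,2) = 19.0231
  k=3: S(3,0) = 38.3078; S(3,1) = 28.9524; S(3,2) = 21.8817; S(3,3) = 16.5379
  k=4: S(4,0) = 44.0644; S(4,1) = 33.3032; S(4,2) = 25.1700; S(4,3) = 19.0231; S(4,4) = 14.3773
Terminal payoffs V(N, i) = max(S_T - K, 0):
  V(4,0) = 16.174427; V(4,1) = 5.413177; V(4,2) = 0.000000; V(4,3) = 0.000000; V(4,4) = 0.000000
Backward induction: V(k, i) = exp(-r*dt) * [p * V(k+1, i) + (1-p) * V(k+1, i+1)]; then take max(V_cont, immediate exercise) for American.
  V(3,0) = exp(-r*dt) * [p*16.174427 + (1-p)*5.413177] = 10.485671; exercise = 10.417772; V(3,0) = max -> 10.485671
  V(3,1) = exp(-r*dt) * [p*5.413177 + (1-p)*0.000000] = 2.558220; exercise = 1.062392; V(3,1) = max -> 2.558220
  V(3,2) = exp(-r*dt) * [p*0.000000 + (1-p)*0.000000] = 0.000000; exercise = 0.000000; V(3,2) = max -> 0.000000
  V(3,3) = exp(-r*dt) * [p*0.000000 + (1-p)*0.000000] = 0.000000; exercise = 0.000000; V(3,3) = max -> 0.000000
  V(2,0) = exp(-r*dt) * [p*10.485671 + (1-p)*2.558220] = 6.298437; exercise = 5.413177; V(2,0) = max -> 6.298437
  V(2,1) = exp(-r*dt) * [p*2.558220 + (1-p)*0.000000] = 1.208993; exercise = 0.000000; V(2,1) = max -> 1.208993
  V(2,2) = exp(-r*dt) * [p*0.000000 + (1-p)*0.000000] = 0.000000; exercise = 0.000000; V(2,2) = max -> 0.000000
  V(1,0) = exp(-r*dt) * [p*6.298437 + (1-p)*1.208993] = 3.611276; exercise = 1.062392; V(1,0) = max -> 3.611276
  V(1,1) = exp(-r*dt) * [p*1.208993 + (1-p)*0.000000] = 0.571359; exercise = 0.000000; V(1,1) = max -> 0.571359
  V(0,0) = exp(-r*dt) * [p*3.611276 + (1-p)*0.571359] = 2.006607; exercise = 0.000000; V(0,0) = max -> 2.006607


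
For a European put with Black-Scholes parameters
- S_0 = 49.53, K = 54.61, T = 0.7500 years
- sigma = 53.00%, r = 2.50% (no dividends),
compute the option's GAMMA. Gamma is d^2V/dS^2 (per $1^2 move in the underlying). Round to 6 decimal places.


d1 = 0.0576239805; d2 = -0.4013694835
phi(d1) = 0.3982804814; exp(-qT) = 1.0000000000; exp(-rT) = 0.9814246877
Gamma = exp(-qT) * phi(d1) / (S * sigma * sqrt(T)) = 1.0000000000 * 0.3982804814 / (49.5300 * 0.5300 * 0.8660254038) = 0.017519

Answer: Gamma = 0.017519


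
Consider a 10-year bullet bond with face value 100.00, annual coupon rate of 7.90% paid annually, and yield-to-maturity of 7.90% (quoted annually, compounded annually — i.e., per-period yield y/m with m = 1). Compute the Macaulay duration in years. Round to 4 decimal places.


Answer: Macaulay duration = 7.2729 years

Derivation:
Coupon per period c = face * coupon_rate / m = 7.900000
Periods per year m = 1; per-period yield y/m = 0.079000
Number of cashflows N = 10
Cashflows (t years, CF_t, discount factor 1/(1+y/m)^(m*t), PV):
  t = 1.0000: CF_t = 7.900000, DF = 0.926784, PV = 7.321594
  t = 2.0000: CF_t = 7.900000, DF = 0.858929, PV = 6.785537
  t = 3.0000: CF_t = 7.900000, DF = 0.796041, PV = 6.288727
  t = 4.0000: CF_t = 7.900000, DF = 0.737758, PV = 5.828292
  t = 5.0000: CF_t = 7.900000, DF = 0.683743, PV = 5.401568
  t = 6.0000: CF_t = 7.900000, DF = 0.633682, PV = 5.006087
  t = 7.0000: CF_t = 7.900000, DF = 0.587286, PV = 4.639562
  t = 8.0000: CF_t = 7.900000, DF = 0.544288, PV = 4.299872
  t = 9.0000: CF_t = 7.900000, DF = 0.504437, PV = 3.985053
  t = 10.0000: CF_t = 107.900000, DF = 0.467504, PV = 50.443707
Price P = sum_t PV_t = 100.000000
Macaulay numerator sum_t t * PV_t:
  t * PV_t at t = 1.0000: 7.321594
  t * PV_t at t = 2.0000: 13.571073
  t * PV_t at t = 3.0000: 18.866182
  t * PV_t at t = 4.0000: 23.313169
  t * PV_t at t = 5.0000: 27.007841
  t * PV_t at t = 6.0000: 30.036524
  t * PV_t at t = 7.0000: 32.476934
  t * PV_t at t = 8.0000: 34.398976
  t * PV_t at t = 9.0000: 35.865476
  t * PV_t at t = 10.0000: 504.437074
Macaulay duration D = (sum_t t * PV_t) / P = 727.294843 / 100.000000 = 7.272948


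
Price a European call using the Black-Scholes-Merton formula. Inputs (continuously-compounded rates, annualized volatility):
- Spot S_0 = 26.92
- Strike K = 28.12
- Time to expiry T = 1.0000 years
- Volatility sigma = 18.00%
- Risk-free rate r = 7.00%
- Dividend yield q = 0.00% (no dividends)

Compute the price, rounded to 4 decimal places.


Answer: Price = 2.2763

Derivation:
d1 = (ln(S/K) + (r - q + 0.5*sigma^2) * T) / (sigma * sqrt(T)) = 0.23660243
d2 = d1 - sigma * sqrt(T) = 0.05660243
exp(-rT) = 0.93239382; exp(-qT) = 1.00000000
C = S_0 * exp(-qT) * N(d1) - K * exp(-rT) * N(d2)
N(d1) = 0.59351738; N(d2) = 0.52256905
C = 26.9200 * 1.00000000 * 0.59351738 - 28.1200 * 0.93239382 * 0.52256905 = 2.2763


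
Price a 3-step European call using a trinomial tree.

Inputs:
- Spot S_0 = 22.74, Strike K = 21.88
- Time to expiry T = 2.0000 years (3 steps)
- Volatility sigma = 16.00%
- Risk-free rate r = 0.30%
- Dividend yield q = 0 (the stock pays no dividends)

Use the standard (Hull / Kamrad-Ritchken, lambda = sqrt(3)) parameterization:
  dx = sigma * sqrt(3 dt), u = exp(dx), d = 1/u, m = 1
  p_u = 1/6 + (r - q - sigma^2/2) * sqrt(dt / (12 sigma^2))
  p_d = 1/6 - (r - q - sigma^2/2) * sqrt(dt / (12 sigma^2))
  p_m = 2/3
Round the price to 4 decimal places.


dt = T/N = 0.666667; dx = sigma*sqrt(3*dt) = 0.226274
u = exp(dx) = 1.253919; d = 1/u = 0.797499
p_u = 0.152230, p_m = 0.666667, p_d = 0.181103
Discount per step: exp(-r*dt) = 0.998002
Stock lattice S(k, j) with j the centered position index:
  k=0: S(0,+0) = 22.7400
  k=1: S(1,-1) = 18.1351; S(1,+0) = 22.7400; S(1,+1) = 28.5141
  k=2: S(2,-2) = 14.4628; S(2,-1) = 18.1351; S(2,+0) = 22.7400; S(2,+1) = 28.5141; S(2,+2) = 35.7544
  k=3: S(3,-3) = 11.5340; S(3,-2) = 14.4628; S(3,-1) = 18.1351; S(3,+0) = 22.7400; S(3,+1) = 28.5141; S(3,+2) = 35.7544; S(3,+3) = 44.8332
Terminal payoffs V(N, j) = max(S_T - K, 0):
  V(3,-3) = 0.000000; V(3,-2) = 0.000000; V(3,-1) = 0.000000; V(3,+0) = 0.860000; V(3,+1) = 6.634127; V(3,+2) = 13.874418; V(3,+3) = 22.953158
Backward induction: V(k, j) = exp(-r*dt) * [p_u * V(k+1, j+1) + p_m * V(k+1, j) + p_d * V(k+1, j-1)]
  V(2,-2) = exp(-r*dt) * [p_u*0.000000 + p_m*0.000000 + p_d*0.000000] = 0.000000
  V(2,-1) = exp(-r*dt) * [p_u*0.860000 + p_m*0.000000 + p_d*0.000000] = 0.130656
  V(2,+0) = exp(-r*dt) * [p_u*6.634127 + p_m*0.860000 + p_d*0.000000] = 1.580083
  V(2,+1) = exp(-r*dt) * [p_u*13.874418 + p_m*6.634127 + p_d*0.860000] = 6.677234
  V(2,+2) = exp(-r*dt) * [p_u*22.953158 + p_m*13.874418 + p_d*6.634127] = 13.917369
  V(1,-1) = exp(-r*dt) * [p_u*1.580083 + p_m*0.130656 + p_d*0.000000] = 0.326985
  V(1,+0) = exp(-r*dt) * [p_u*6.677234 + p_m*1.580083 + p_d*0.130656] = 2.089342
  V(1,+1) = exp(-r*dt) * [p_u*13.917369 + p_m*6.677234 + p_d*1.580083] = 6.842589
  V(0,+0) = exp(-r*dt) * [p_u*6.842589 + p_m*2.089342 + p_d*0.326985] = 2.488777

Answer: Price = V(0,0) = 2.4888


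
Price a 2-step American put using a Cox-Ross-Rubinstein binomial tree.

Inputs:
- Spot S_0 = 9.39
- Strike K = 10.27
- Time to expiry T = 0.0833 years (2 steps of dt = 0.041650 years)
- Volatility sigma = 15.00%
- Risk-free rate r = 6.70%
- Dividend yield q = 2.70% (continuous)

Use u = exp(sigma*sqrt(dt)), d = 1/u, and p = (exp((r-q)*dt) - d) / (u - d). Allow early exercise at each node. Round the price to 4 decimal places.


dt = T/N = 0.041650
u = exp(sigma*sqrt(dt)) = 1.031086; d = 1/u = 0.969851
p = (exp((r-q)*dt) - d) / (u - d) = 0.519577
Discount per step: exp(-r*dt) = 0.997213
Stock lattice S(k, i) with i counting down-moves:
  k=0: S(0,0) = 9.3900
  k=1: S(1,0) = 9.6819; S(1,1) = 9.1069
  k=2: S(2,0) = 9.9829; S(2,1) = 9.3900; S(2,2) = 8.8323
Terminal payoffs V(N, i) = max(K - S_T, 0):
  V(2,0) = 0.287133; V(2,1) = 0.880000; V(2,2) = 1.437657
Backward induction: V(k, i) = exp(-r*dt) * [p * V(k+1, i) + (1-p) * V(k+1, i+1)]; then take max(V_cont, immediate exercise) for American.
  V(1,0) = exp(-r*dt) * [p*0.287133 + (1-p)*0.880000] = 0.570366; exercise = 0.588104; V(1,0) = max -> 0.588104
  V(1,1) = exp(-r*dt) * [p*0.880000 + (1-p)*1.437657] = 1.144713; exercise = 1.163096; V(1,1) = max -> 1.163096
  V(0,0) = exp(-r*dt) * [p*0.588104 + (1-p)*1.163096] = 0.861935; exercise = 0.880000; V(0,0) = max -> 0.880000

Answer: Price = V(0,0) = 0.8800


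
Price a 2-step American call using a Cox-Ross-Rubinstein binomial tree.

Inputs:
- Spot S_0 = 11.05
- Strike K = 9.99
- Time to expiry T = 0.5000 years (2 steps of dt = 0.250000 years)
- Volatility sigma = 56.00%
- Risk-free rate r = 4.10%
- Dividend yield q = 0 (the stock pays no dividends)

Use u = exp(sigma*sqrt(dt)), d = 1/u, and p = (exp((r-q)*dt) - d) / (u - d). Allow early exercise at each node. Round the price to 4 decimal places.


Answer: Price = V(0,0) = 2.3583

Derivation:
dt = T/N = 0.250000
u = exp(sigma*sqrt(dt)) = 1.323130; d = 1/u = 0.755784
p = (exp((r-q)*dt) - d) / (u - d) = 0.448613
Discount per step: exp(-r*dt) = 0.989802
Stock lattice S(k, i) with i counting down-moves:
  k=0: S(0,0) = 11.0500
  k=1: S(1,0) = 14.6206; S(1,1) = 8.3514
  k=2: S(2,0) = 19.3449; S(2,1) = 11.0500; S(2,2) = 6.3119
Terminal payoffs V(N, i) = max(S_T - K, 0):
  V(2,0) = 9.354931; V(2,1) = 1.060000; V(2,2) = 0.000000
Backward induction: V(k, i) = exp(-r*dt) * [p * V(k+1, i) + (1-p) * V(k+1, i+1)]; then take max(V_cont, immediate exercise) for American.
  V(1,0) = exp(-r*dt) * [p*9.354931 + (1-p)*1.060000] = 4.732459; exercise = 4.630584; V(1,0) = max -> 4.732459
  V(1,1) = exp(-r*dt) * [p*1.060000 + (1-p)*0.000000] = 0.470681; exercise = 0.000000; V(1,1) = max -> 0.470681
  V(0,0) = exp(-r*dt) * [p*4.732459 + (1-p)*0.470681] = 2.358274; exercise = 1.060000; V(0,0) = max -> 2.358274


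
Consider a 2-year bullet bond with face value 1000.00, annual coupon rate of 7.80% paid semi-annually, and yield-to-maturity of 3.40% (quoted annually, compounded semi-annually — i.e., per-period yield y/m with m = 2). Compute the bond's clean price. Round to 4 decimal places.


Coupon per period c = face * coupon_rate / m = 39.000000
Periods per year m = 2; per-period yield y/m = 0.017000
Number of cashflows N = 4
Cashflows (t years, CF_t, discount factor 1/(1+y/m)^(m*t), PV):
  t = 0.5000: CF_t = 39.000000, DF = 0.983284, PV = 38.348083
  t = 1.0000: CF_t = 39.000000, DF = 0.966848, PV = 37.707063
  t = 1.5000: CF_t = 39.000000, DF = 0.950686, PV = 37.076758
  t = 2.0000: CF_t = 1039.000000, DF = 0.934795, PV = 971.251575
Price P = sum_t PV_t = 1084.383477

Answer: Price = 1084.3835


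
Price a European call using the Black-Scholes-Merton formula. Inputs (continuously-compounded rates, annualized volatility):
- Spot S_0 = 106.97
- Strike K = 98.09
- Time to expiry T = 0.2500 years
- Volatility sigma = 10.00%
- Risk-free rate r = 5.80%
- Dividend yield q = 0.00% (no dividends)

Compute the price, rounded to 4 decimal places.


Answer: Price = 10.3326

Derivation:
d1 = (ln(S/K) + (r - q + 0.5*sigma^2) * T) / (sigma * sqrt(T)) = 2.04825993
d2 = d1 - sigma * sqrt(T) = 1.99825993
exp(-rT) = 0.98560462; exp(-qT) = 1.00000000
C = S_0 * exp(-qT) * N(d1) - K * exp(-rT) * N(d2)
N(d1) = 0.97973273; N(d2) = 0.97715576
C = 106.9700 * 1.00000000 * 0.97973273 - 98.0900 * 0.98560462 * 0.97715576 = 10.3326


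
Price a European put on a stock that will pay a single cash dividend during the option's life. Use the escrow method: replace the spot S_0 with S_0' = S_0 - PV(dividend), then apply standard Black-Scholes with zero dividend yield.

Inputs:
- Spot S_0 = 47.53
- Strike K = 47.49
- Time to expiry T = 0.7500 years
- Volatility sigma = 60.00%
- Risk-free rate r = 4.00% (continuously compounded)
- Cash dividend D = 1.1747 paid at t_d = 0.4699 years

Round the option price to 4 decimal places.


PV(D) = D * exp(-r * t_d) = 1.1747 * 0.98137954 = 1.15282655
S_0' = S_0 - PV(D) = 47.5300 - 1.15282655 = 46.37717345
d1 = (ln(S_0'/K) + (r + sigma^2/2)*T) / (sigma*sqrt(T)) = 0.27190931
d2 = d1 - sigma*sqrt(T) = -0.24770593
exp(-rT) = 0.97044553
N(-d1) = 0.39284587; N(-d2) = 0.59781903
P = K * exp(-rT) * N(-d2) - S_0' * N(-d1) = 47.4900 * 0.97044553 * 0.59781903 - 46.37717345 * 0.39284587 = 9.3323

Answer: Price = 9.3323


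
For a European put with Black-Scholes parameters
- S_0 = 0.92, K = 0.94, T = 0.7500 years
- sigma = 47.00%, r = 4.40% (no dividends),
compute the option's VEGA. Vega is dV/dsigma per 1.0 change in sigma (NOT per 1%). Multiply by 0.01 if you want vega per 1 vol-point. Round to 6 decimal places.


Answer: Vega = 0.309432

Derivation:
d1 = 0.2317540359; d2 = -0.1752779039
phi(d1) = 0.3883712761; exp(-qT) = 1.0000000000; exp(-rT) = 0.9675385596
Vega = S * exp(-qT) * phi(d1) * sqrt(T) = 0.9200 * 1.0000000000 * 0.3883712761 * 0.8660254038 = 0.309432


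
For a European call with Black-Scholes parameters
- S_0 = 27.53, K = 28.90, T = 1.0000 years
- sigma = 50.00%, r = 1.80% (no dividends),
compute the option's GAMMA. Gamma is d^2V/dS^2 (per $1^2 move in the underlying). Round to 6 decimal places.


d1 = 0.1888694481; d2 = -0.3111305519
phi(d1) = 0.3918898916; exp(-qT) = 1.0000000000; exp(-rT) = 0.9821610324
Gamma = exp(-qT) * phi(d1) / (S * sigma * sqrt(T)) = 1.0000000000 * 0.3918898916 / (27.5300 * 0.5000 * 1.0000000000) = 0.028470

Answer: Gamma = 0.028470


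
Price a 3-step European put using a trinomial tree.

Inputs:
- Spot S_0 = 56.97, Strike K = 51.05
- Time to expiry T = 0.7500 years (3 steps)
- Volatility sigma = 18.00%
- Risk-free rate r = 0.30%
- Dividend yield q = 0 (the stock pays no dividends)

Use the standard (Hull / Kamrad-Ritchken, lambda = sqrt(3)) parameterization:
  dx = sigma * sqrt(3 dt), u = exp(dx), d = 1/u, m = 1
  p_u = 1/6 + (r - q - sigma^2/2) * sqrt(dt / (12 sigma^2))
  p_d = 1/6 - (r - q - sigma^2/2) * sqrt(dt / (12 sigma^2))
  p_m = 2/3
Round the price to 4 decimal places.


Answer: Price = V(0,0) = 1.2478

Derivation:
dt = T/N = 0.250000; dx = sigma*sqrt(3*dt) = 0.155885
u = exp(dx) = 1.168691; d = 1/u = 0.855658
p_u = 0.156082, p_m = 0.666667, p_d = 0.177251
Discount per step: exp(-r*dt) = 0.999250
Stock lattice S(k, j) with j the centered position index:
  k=0: S(0,+0) = 56.9700
  k=1: S(1,-1) = 48.7468; S(1,+0) = 56.9700; S(1,+1) = 66.5803
  k=2: S(2,-2) = 41.7106; S(2,-1) = 48.7468; S(2,+0) = 56.9700; S(2,+1) = 66.5803; S(2,+2) = 77.8119
  k=3: S(3,-3) = 35.6900; S(3,-2) = 41.7106; S(3,-1) = 48.7468; S(3,+0) = 56.9700; S(3,+1) = 66.5803; S(3,+2) = 77.8119; S(3,+3) = 90.9381
Terminal payoffs V(N, j) = max(K - S_T, 0):
  V(3,-3) = 15.359980; V(3,-2) = 9.339384; V(3,-1) = 2.303167; V(3,+0) = 0.000000; V(3,+1) = 0.000000; V(3,+2) = 0.000000; V(3,+3) = 0.000000
Backward induction: V(k, j) = exp(-r*dt) * [p_u * V(k+1, j+1) + p_m * V(k+1, j) + p_d * V(k+1, j-1)]
  V(2,-2) = exp(-r*dt) * [p_u*2.303167 + p_m*9.339384 + p_d*15.359980] = 9.301339
  V(2,-1) = exp(-r*dt) * [p_u*0.000000 + p_m*2.303167 + p_d*9.339384] = 3.188471
  V(2,+0) = exp(-r*dt) * [p_u*0.000000 + p_m*0.000000 + p_d*2.303167] = 0.407933
  V(2,+1) = exp(-r*dt) * [p_u*0.000000 + p_m*0.000000 + p_d*0.000000] = 0.000000
  V(2,+2) = exp(-r*dt) * [p_u*0.000000 + p_m*0.000000 + p_d*0.000000] = 0.000000
  V(1,-1) = exp(-r*dt) * [p_u*0.407933 + p_m*3.188471 + p_d*9.301339] = 3.835117
  V(1,+0) = exp(-r*dt) * [p_u*0.000000 + p_m*0.407933 + p_d*3.188471] = 0.836489
  V(1,+1) = exp(-r*dt) * [p_u*0.000000 + p_m*0.000000 + p_d*0.407933] = 0.072253
  V(0,+0) = exp(-r*dt) * [p_u*0.072253 + p_m*0.836489 + p_d*3.835117] = 1.247780


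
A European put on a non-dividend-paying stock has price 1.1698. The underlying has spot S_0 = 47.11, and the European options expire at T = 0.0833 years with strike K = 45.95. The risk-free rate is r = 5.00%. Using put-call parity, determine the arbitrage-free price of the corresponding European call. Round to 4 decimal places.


Put-call parity: C - P = S_0 * exp(-qT) - K * exp(-rT).
S_0 * exp(-qT) = 47.1100 * 1.00000000 = 47.11000000
K * exp(-rT) = 45.9500 * 0.99584366 = 45.75901625
C = P + S*exp(-qT) - K*exp(-rT)
C = 1.1698 + 47.11000000 - 45.75901625 = 2.5208

Answer: Call price = 2.5208
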